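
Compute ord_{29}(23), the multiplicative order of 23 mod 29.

The order of 23 must divide φ(29) = 29 − 1 = 28 = 2^2 · 7.
Divisors of 28: 1, 2, 4, 7, 14, 28.
Evaluate successive powers at the divisors of 28:
23^1 ≡ 23
23^2 ≡ 7
23^4 ≡ 20
23^7 ≡ 1
Therefore the multiplicative order of 23 modulo 29 is 7.

7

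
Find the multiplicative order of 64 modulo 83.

ord(64) | φ(83) = 83 − 1 = 82 = 2 · 41.
Divisors of 82: 1, 2, 41, 82.
Evaluate successive powers at the divisors of 82:
64^1 ≡ 64
64^2 ≡ 29
64^41 ≡ 1
So ord_83(64) = 41.

41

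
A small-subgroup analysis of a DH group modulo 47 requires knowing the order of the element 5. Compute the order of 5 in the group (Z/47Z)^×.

46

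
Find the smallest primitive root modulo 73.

φ(73) = 73 − 1 = 72 = 2^3 · 3^2.
Test candidates g = 2, 3, … against the prime factors q ∈ {2, 3} of φ(73): g is a generator iff g^(72/q) ≢ 1 for every such q.
g = 2: 2^36 ≡ 1 — hits 1, so not a primitive root.
g = 3: 3^36 ≡ 1 — hits 1, so not a primitive root.
g = 4: 4^36 ≡ 1 — hits 1, so not a primitive root.
g = 5: 5^36 ≡ 72; 5^24 ≡ 8 — none is 1, so 5 is a primitive root.
The smallest primitive root modulo 73 is 5.

5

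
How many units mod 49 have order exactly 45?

0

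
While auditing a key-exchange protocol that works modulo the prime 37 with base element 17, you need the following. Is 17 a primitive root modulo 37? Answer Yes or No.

φ(37) = 37 − 1 = 36 = 2^2 · 3^2.
Test 17^(36/q) mod 37 for each prime factor q of 36:
17^18 ≡ 36 (mod 37)  [q = 2: ≢ 1 ✓]
17^12 ≡ 26 (mod 37)  [q = 3: ≢ 1 ✓]
Every test exponent gives a nontrivial residue, hence 17 generates the full group.

Yes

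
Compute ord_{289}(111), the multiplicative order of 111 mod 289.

136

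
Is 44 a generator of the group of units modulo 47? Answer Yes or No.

Yes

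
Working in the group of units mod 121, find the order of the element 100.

11

ord(100) | φ(121) = φ(11^2) = 11·(11−1) = 110 = 2 · 5 · 11.
Divisors of 110: 1, 2, 5, 10, 11, 22, 55, 110.
Check 100^d mod 121 for each divisor in increasing order:
100^1 ≡ 100 (mod 121)
100^2 ≡ 78 (mod 121)
100^5 ≡ 12 (mod 121)
100^10 ≡ 23 (mod 121)
100^11 ≡ 1 (mod 121) ✓
So ord_121(100) = 11.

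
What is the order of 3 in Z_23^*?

By Lagrange's theorem, ord_23(3) divides φ(23) = 23 − 1 = 22 = 2 · 11.
Divisors of 22: 1, 2, 11, 22.
Compute 3^d (mod 23) for the divisors d until we hit 1:
3^1 ≡ 3
3^2 ≡ 9
3^11 ≡ 1
Therefore the multiplicative order of 3 modulo 23 is 11.

11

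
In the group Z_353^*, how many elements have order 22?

10

φ(353) = 353 − 1 = 352 = 2^5 · 11.
In a cyclic group of order 352, there are φ(d) elements of order d for each divisor d of 352, and zero for non-divisors.
22 = 2 · 11 divides 352, and φ(22) = 10.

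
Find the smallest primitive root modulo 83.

φ(83) = 83 − 1 = 82 = 2 · 41.
Test candidates g = 2, 3, … against the prime factors q ∈ {2, 41} of φ(83): g is a generator iff g^(82/q) ≢ 1 for every such q.
g = 2: 2^41 ≡ 82; 2^2 ≡ 4 — none is 1, so 2 is a primitive root.
Hence the least primitive root of 83 is 2.

2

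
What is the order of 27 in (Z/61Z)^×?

10

The order of 27 must divide φ(61) = 61 − 1 = 60 = 2^2 · 3 · 5.
Divisors of 60: 1, 2, 3, 4, 5, 6, 10, 12, 15, 20, 30, 60.
Test each divisor d:
27^1 ≡ 27 (mod 61)
27^2 ≡ 58 (mod 61)
27^3 ≡ 41 (mod 61)
27^4 ≡ 9 (mod 61)
27^5 ≡ 60 (mod 61)
27^6 ≡ 34 (mod 61)
27^10 ≡ 1 (mod 61) ✓
Hence ord(27) = 10.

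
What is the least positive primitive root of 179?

φ(179) = 179 − 1 = 178 = 2 · 89.
Test candidates g = 2, 3, … against the prime factors q ∈ {2, 89} of φ(179): g is a generator iff g^(178/q) ≢ 1 for every such q.
g = 2: 2^89 ≡ 178; 2^2 ≡ 4 — none is 1, so 2 is a primitive root.
So 2 is the smallest generator of (Z/179Z)^×.

2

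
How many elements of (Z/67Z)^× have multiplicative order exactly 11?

φ(67) = 67 − 1 = 66 = 2 · 3 · 11.
Since (Z/67Z)^× is cyclic of order 66, the number of elements of order d is φ(d) when d | 66 and 0 otherwise.
11 | 66, and φ(11) = 11 − 1 = 10.

10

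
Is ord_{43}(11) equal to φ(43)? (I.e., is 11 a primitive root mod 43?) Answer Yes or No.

No

φ(43) = 43 − 1 = 42 = 2 · 3 · 7.
It suffices to check that the order of 11 is not a proper divisor of 42: compute 11^(42/q) for q ∈ {2, 3, 7}.
11^21 ≡ 1 (mod 43)  [q = 2: ≡ 1 ✗]
11^14 ≡ 1 (mod 43)  [q = 3: ≡ 1 ✗]
11^6 ≡ 4 (mod 43)  [q = 7: ≢ 1 ✓]
The check at q = 2 fails, so 11 generates a proper subgroup.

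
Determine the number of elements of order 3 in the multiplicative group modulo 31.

φ(31) = 31 − 1 = 30 = 2 · 3 · 5.
In a cyclic group of order 30, there are φ(d) elements of order d for each divisor d of 30, and zero for non-divisors.
3 | 30, and φ(3) = 3 − 1 = 2.

2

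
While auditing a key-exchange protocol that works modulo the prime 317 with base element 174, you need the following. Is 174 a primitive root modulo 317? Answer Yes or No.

Yes

φ(317) = 317 − 1 = 316 = 2^2 · 79.
An element g generates (Z/317Z)^× iff g^(316/q) ≢ 1 (mod 317) for each prime q ∈ {2, 79}.
174^158 ≡ 316 (mod 317)  [q = 2: ≢ 1 ✓]
174^4 ≡ 244 (mod 317)  [q = 79: ≢ 1 ✓]
Every test exponent gives a nontrivial residue, hence 174 generates the full group.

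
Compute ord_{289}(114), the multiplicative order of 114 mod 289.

272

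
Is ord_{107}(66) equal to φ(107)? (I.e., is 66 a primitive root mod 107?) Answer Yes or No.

Yes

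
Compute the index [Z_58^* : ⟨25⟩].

By Lagrange's theorem, ord_58(25) divides φ(58) = φ(2)·φ(29) = 1·28 = 28 = 2^2 · 7.
Divisors of 28: 1, 2, 4, 7, 14, 28.
Test each divisor d:
25^1 ≡ 25 (mod 58)
25^2 ≡ 45 (mod 58)
25^4 ≡ 53 (mod 58)
25^7 ≡ 1 (mod 58) ✓
So ord_58(25) = 7, hence |⟨25⟩| = 7.
The index is φ(58) / ord(25) = 28 / 7 = 4.

4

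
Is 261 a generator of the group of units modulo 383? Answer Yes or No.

No

φ(383) = 383 − 1 = 382 = 2 · 191.
It suffices to check that the order of 261 is not a proper divisor of 382: compute 261^(382/q) for q ∈ {2, 191}.
261^191 ≡ 1 (mod 383)  [q = 2: ≡ 1 ✗]
261^2 ≡ 330 (mod 383)  [q = 191: ≢ 1 ✓]
Since 261^191 ≡ 1, the order of 261 divides 191 < 382, so 261 is not a primitive root.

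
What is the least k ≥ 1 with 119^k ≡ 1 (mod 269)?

ord(119) | φ(269) = 269 − 1 = 268 = 2^2 · 67.
Divisors of 268: 1, 2, 4, 67, 134, 268.
Compute 119^d (mod 269) for the divisors d until we hit 1:
119^1 ≡ 119
119^2 ≡ 173
119^4 ≡ 70
119^67 ≡ 1
The smallest such exponent is 67, so the order of 119 is 67.

67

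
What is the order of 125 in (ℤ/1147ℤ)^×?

12

Since 125 ∈ (Z/1147Z)^×, its order divides φ(1147) = φ(31·37) = (31−1)·(37−1) = 30·36 = 1080 = 2^3 · 3^3 · 5.
Divisors of 1080: 1, 2, 3, 4, 5, 6, 8, 9, 10, 12, 15, 18, 20, 24, 27, 30, 36, 40, 45, 54, 60, 72, 90, 108, 120, 135, 180, 216, 270, 360, 540, 1080.
Compute 125^d (mod 1147) for the divisors d until we hit 1:
125^1 ≡ 125 (mod 1147)
125^2 ≡ 714 (mod 1147)
125^3 ≡ 931 (mod 1147)
125^4 ≡ 528 (mod 1147)
125^5 ≡ 621 (mod 1147)
125^6 ≡ 776 (mod 1147)
125^8 ≡ 63 (mod 1147)
125^9 ≡ 993 (mod 1147)
125^10 ≡ 249 (mod 1147)
125^12 ≡ 1 (mod 1147) ✓
Therefore the multiplicative order of 125 modulo 1147 is 12.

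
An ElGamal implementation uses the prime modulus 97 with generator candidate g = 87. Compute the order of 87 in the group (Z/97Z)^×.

96

The order of 87 must divide φ(97) = 97 − 1 = 96 = 2^5 · 3.
Divisors of 96: 1, 2, 3, 4, 6, 8, 12, 16, 24, 32, 48, 96.
Evaluate successive powers at the divisors of 96:
87^1 ≡ 87 (mod 97)
87^2 ≡ 3 (mod 97)
87^3 ≡ 67 (mod 97)
87^4 ≡ 9 (mod 97)
87^6 ≡ 27 (mod 97)
87^8 ≡ 81 (mod 97)
87^12 ≡ 50 (mod 97)
87^16 ≡ 62 (mod 97)
87^24 ≡ 75 (mod 97)
87^32 ≡ 61 (mod 97)
87^48 ≡ 96 (mod 97)
87^96 ≡ 1 (mod 97) ✓
Hence ord(87) = 96.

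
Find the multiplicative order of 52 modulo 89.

8

ord(52) | φ(89) = 89 − 1 = 88 = 2^3 · 11.
Divisors of 88: 1, 2, 4, 8, 11, 22, 44, 88.
Test each divisor d:
52^1 ≡ 52
52^2 ≡ 34
52^4 ≡ 88
52^8 ≡ 1
The smallest such exponent is 8, so the order of 52 is 8.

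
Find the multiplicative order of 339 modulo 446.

111

By Lagrange's theorem, ord_446(339) divides φ(446) = φ(2)·φ(223) = 1·222 = 222 = 2 · 3 · 37.
Divisors of 222: 1, 2, 3, 6, 37, 74, 111, 222.
Evaluate successive powers at the divisors of 222:
339^1 ≡ 339
339^2 ≡ 299
339^3 ≡ 119
339^6 ≡ 335
339^37 ≡ 183
339^74 ≡ 39
339^111 ≡ 1
Therefore the multiplicative order of 339 modulo 446 is 111.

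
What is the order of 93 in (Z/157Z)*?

By Lagrange's theorem, ord_157(93) divides φ(157) = 157 − 1 = 156 = 2^2 · 3 · 13.
Divisors of 156: 1, 2, 3, 4, 6, 12, 13, 26, 39, 52, 78, 156.
Test each divisor d:
93^1 ≡ 93
93^2 ≡ 14
93^3 ≡ 46
93^4 ≡ 39
93^6 ≡ 75
93^12 ≡ 130
93^13 ≡ 1
So ord_157(93) = 13.

13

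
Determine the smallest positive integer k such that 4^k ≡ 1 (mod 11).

Since 4 ∈ (Z/11Z)^×, its order divides φ(11) = 11 − 1 = 10 = 2 · 5.
Divisors of 10: 1, 2, 5, 10.
Evaluate successive powers at the divisors of 10:
4^1 ≡ 4
4^2 ≡ 5
4^5 ≡ 1
Therefore the multiplicative order of 4 modulo 11 is 5.

5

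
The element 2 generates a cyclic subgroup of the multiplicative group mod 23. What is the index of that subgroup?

2

Since 2 ∈ (Z/23Z)^×, its order divides φ(23) = 23 − 1 = 22 = 2 · 11.
Divisors of 22: 1, 2, 11, 22.
Evaluate successive powers at the divisors of 22:
2^1 ≡ 2 (mod 23)
2^2 ≡ 4 (mod 23)
2^11 ≡ 1 (mod 23) ✓
Thus |⟨2⟩| = ord(2) = 11.
The index is φ(23) / ord(2) = 22 / 11 = 2.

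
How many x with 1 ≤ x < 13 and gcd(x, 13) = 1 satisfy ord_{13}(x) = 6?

2

φ(13) = 13 − 1 = 12 = 2^2 · 3.
In a cyclic group of order 12, there are φ(d) elements of order d for each divisor d of 12, and zero for non-divisors.
6 = 2 · 3 divides 12, and φ(6) = 2.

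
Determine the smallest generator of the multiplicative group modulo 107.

φ(107) = 107 − 1 = 106 = 2 · 53.
Test candidates g = 2, 3, … against the prime factors q ∈ {2, 53} of φ(107): g is a generator iff g^(106/q) ≢ 1 for every such q.
g = 2: 2^53 ≡ 106; 2^2 ≡ 4 — none is 1, so 2 is a primitive root.
The smallest primitive root modulo 107 is 2.

2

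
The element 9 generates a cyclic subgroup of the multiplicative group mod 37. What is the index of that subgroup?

4

The order of 9 must divide φ(37) = 37 − 1 = 36 = 2^2 · 3^2.
Divisors of 36: 1, 2, 3, 4, 6, 9, 12, 18, 36.
Test each divisor d:
9^1 ≡ 9
9^2 ≡ 7
9^3 ≡ 26
9^4 ≡ 12
9^6 ≡ 10
9^9 ≡ 1
So ord_37(9) = 9, hence |⟨9⟩| = 9.
The index is φ(37) / ord(9) = 36 / 9 = 4.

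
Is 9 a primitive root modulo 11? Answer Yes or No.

No

φ(11) = 11 − 1 = 10 = 2 · 5.
An element g generates (Z/11Z)^× iff g^(10/q) ≢ 1 (mod 11) for each prime q ∈ {2, 5}.
9^5 ≡ 1 (mod 11)  [q = 2: ≡ 1 ✗]
9^2 ≡ 4 (mod 11)  [q = 5: ≢ 1 ✓]
Since 9^5 ≡ 1, the order of 9 divides 5 < 10, so 9 is not a primitive root.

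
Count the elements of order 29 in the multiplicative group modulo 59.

28

φ(59) = 59 − 1 = 58 = 2 · 29.
(Z/59Z)^× is cyclic (|G| = 58); a cyclic group of order m has exactly φ(d) elements of each order d | m, and none otherwise.
29 | 58, and φ(29) = 29 − 1 = 28.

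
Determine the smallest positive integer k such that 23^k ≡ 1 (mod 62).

10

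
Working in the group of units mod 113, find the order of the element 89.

112

By Lagrange's theorem, ord_113(89) divides φ(113) = 113 − 1 = 112 = 2^4 · 7.
Divisors of 112: 1, 2, 4, 7, 8, 14, 16, 28, 56, 112.
Check 89^d mod 113 for each divisor in increasing order:
89^1 ≡ 89 (mod 113)
89^2 ≡ 11 (mod 113)
89^4 ≡ 8 (mod 113)
89^7 ≡ 35 (mod 113)
89^8 ≡ 64 (mod 113)
89^14 ≡ 95 (mod 113)
89^16 ≡ 28 (mod 113)
89^28 ≡ 98 (mod 113)
89^56 ≡ 112 (mod 113)
89^112 ≡ 1 (mod 113) ✓
Hence ord(89) = 112.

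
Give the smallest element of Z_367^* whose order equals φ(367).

φ(367) = 367 − 1 = 366 = 2 · 3 · 61.
Test candidates g = 2, 3, … against the prime factors q ∈ {2, 3, 61} of φ(367): g is a generator iff g^(366/q) ≢ 1 for every such q.
g = 2: 2^183 ≡ 1 — hits 1, so not a primitive root.
g = 3: 3^183 ≡ 366; 3^122 ≡ 1 — hits 1, so not a primitive root.
g = 4: 4^183 ≡ 1 — hits 1, so not a primitive root.
g = 5: 5^183 ≡ 366; 5^122 ≡ 1 — hits 1, so not a primitive root.
g = 6: 6^183 ≡ 366; 6^122 ≡ 283; 6^6 ≡ 47 — none is 1, so 6 is a primitive root.
Hence the least primitive root of 367 is 6.

6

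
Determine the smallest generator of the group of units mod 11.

φ(11) = 11 − 1 = 10 = 2 · 5.
Test candidates g = 2, 3, … against the prime factors q ∈ {2, 5} of φ(11): g is a generator iff g^(10/q) ≢ 1 for every such q.
g = 2: 2^5 ≡ 10; 2^2 ≡ 4 — none is 1, so 2 is a primitive root.
So 2 is the smallest generator of (Z/11Z)^×.

2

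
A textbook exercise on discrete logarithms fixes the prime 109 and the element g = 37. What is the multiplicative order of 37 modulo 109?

108

ord(37) | φ(109) = 109 − 1 = 108 = 2^2 · 3^3.
Divisors of 108: 1, 2, 3, 4, 6, 9, 12, 18, 27, 36, 54, 108.
Compute 37^d (mod 109) for the divisors d until we hit 1:
37^1 ≡ 37
37^2 ≡ 61
37^3 ≡ 77
37^4 ≡ 15
37^6 ≡ 43
37^9 ≡ 41
37^12 ≡ 105
37^18 ≡ 46
37^27 ≡ 33
37^36 ≡ 45
37^54 ≡ 108
37^108 ≡ 1
So ord_109(37) = 108.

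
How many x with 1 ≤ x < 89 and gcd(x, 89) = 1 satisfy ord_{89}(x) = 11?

10

φ(89) = 89 − 1 = 88 = 2^3 · 11.
(Z/89Z)^× is cyclic (|G| = 88); a cyclic group of order m has exactly φ(d) elements of each order d | m, and none otherwise.
11 | 88, and φ(11) = 11 − 1 = 10.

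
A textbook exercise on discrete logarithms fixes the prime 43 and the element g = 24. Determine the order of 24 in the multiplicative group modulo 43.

ord(24) | φ(43) = 43 − 1 = 42 = 2 · 3 · 7.
Divisors of 42: 1, 2, 3, 6, 7, 14, 21, 42.
Check 24^d mod 43 for each divisor in increasing order:
24^1 ≡ 24
24^2 ≡ 17
24^3 ≡ 21
24^6 ≡ 11
24^7 ≡ 6
24^14 ≡ 36
24^21 ≡ 1
Hence ord(24) = 21.

21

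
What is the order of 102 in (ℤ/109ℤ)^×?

54

By Lagrange's theorem, ord_109(102) divides φ(109) = 109 − 1 = 108 = 2^2 · 3^3.
Divisors of 108: 1, 2, 3, 4, 6, 9, 12, 18, 27, 36, 54, 108.
Check 102^d mod 109 for each divisor in increasing order:
102^1 ≡ 102
102^2 ≡ 49
102^3 ≡ 93
102^4 ≡ 3
102^6 ≡ 38
102^9 ≡ 46
102^12 ≡ 27
102^18 ≡ 45
102^27 ≡ 108
102^36 ≡ 63
102^54 ≡ 1
Hence ord(102) = 54.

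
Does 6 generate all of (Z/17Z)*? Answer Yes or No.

φ(17) = 17 − 1 = 16 = 2^4.
An element g generates (Z/17Z)^× iff g^(16/q) ≢ 1 (mod 17) for each prime q ∈ {2}.
6^8 ≡ 16 (mod 17)  [q = 2: ≢ 1 ✓]
Every test exponent gives a nontrivial residue, hence 6 generates the full group.

Yes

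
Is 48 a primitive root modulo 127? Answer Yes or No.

Yes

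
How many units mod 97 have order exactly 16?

8

φ(97) = 97 − 1 = 96 = 2^5 · 3.
In a cyclic group of order 96, there are φ(d) elements of order d for each divisor d of 96, and zero for non-divisors.
16 = 2^4 divides 96, and φ(16) = 8.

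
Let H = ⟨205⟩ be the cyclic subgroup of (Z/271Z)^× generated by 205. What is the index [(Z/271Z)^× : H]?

2

ord(205) | φ(271) = 271 − 1 = 270 = 2 · 3^3 · 5.
Divisors of 270: 1, 2, 3, 5, 6, 9, 10, 15, 18, 27, 30, 45, 54, 90, 135, 270.
Compute 205^d (mod 271) for the divisors d until we hit 1:
205^1 ≡ 205 (mod 271)
205^2 ≡ 20 (mod 271)
205^3 ≡ 35 (mod 271)
205^5 ≡ 158 (mod 271)
205^6 ≡ 141 (mod 271)
205^9 ≡ 57 (mod 271)
205^10 ≡ 32 (mod 271)
205^15 ≡ 178 (mod 271)
205^18 ≡ 268 (mod 271)
205^27 ≡ 100 (mod 271)
205^30 ≡ 248 (mod 271)
205^45 ≡ 242 (mod 271)
205^54 ≡ 244 (mod 271)
205^90 ≡ 28 (mod 271)
205^135 ≡ 1 (mod 271) ✓
Thus |⟨205⟩| = ord(205) = 135.
[(Z/271Z)^× : ⟨205⟩] = 270/135 = 2.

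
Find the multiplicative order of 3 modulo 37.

The order of 3 must divide φ(37) = 37 − 1 = 36 = 2^2 · 3^2.
Divisors of 36: 1, 2, 3, 4, 6, 9, 12, 18, 36.
Evaluate successive powers at the divisors of 36:
3^1 ≡ 3 (mod 37)
3^2 ≡ 9 (mod 37)
3^3 ≡ 27 (mod 37)
3^4 ≡ 7 (mod 37)
3^6 ≡ 26 (mod 37)
3^9 ≡ 36 (mod 37)
3^12 ≡ 10 (mod 37)
3^18 ≡ 1 (mod 37) ✓
Hence ord(3) = 18.

18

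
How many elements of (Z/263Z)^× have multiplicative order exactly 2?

1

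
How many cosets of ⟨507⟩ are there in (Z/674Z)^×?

2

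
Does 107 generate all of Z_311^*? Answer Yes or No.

φ(311) = 311 − 1 = 310 = 2 · 5 · 31.
An element g generates (Z/311Z)^× iff g^(310/q) ≢ 1 (mod 311) for each prime q ∈ {2, 5, 31}.
107^155 ≡ 1 (mod 311)  [q = 2: ≡ 1 ✗]
107^62 ≡ 216 (mod 311)  [q = 5: ≢ 1 ✓]
107^10 ≡ 24 (mod 311)  [q = 31: ≢ 1 ✓]
107^155 ≡ 1 shows ord(107) | 155, strictly less than φ(311); not a primitive root.

No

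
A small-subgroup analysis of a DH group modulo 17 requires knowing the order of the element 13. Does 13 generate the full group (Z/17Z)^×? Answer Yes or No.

No

φ(17) = 17 − 1 = 16 = 2^4.
13 is a primitive root mod 17 iff 13^(φ(17)/q) ≢ 1 for every prime q | φ(17), i.e. q ∈ {2}.
13^8 ≡ 1 (mod 17)  [q = 2: ≡ 1 ✗]
Since 13^8 ≡ 1, the order of 13 divides 8 < 16, so 13 is not a primitive root.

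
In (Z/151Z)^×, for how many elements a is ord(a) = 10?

4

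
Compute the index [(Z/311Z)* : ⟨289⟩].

2

The order of 289 must divide φ(311) = 311 − 1 = 310 = 2 · 5 · 31.
Divisors of 310: 1, 2, 5, 10, 31, 62, 155, 310.
Compute 289^d (mod 311) for the divisors d until we hit 1:
289^1 ≡ 289
289^2 ≡ 173
289^5 ≡ 260
289^10 ≡ 113
289^31 ≡ 36
289^62 ≡ 52
289^155 ≡ 1
The order of 289 is 155, so the subgroup it generates has 155 elements.
The index is φ(311) / ord(289) = 310 / 155 = 2.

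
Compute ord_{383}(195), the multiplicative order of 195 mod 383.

191

ord(195) | φ(383) = 383 − 1 = 382 = 2 · 191.
Divisors of 382: 1, 2, 191, 382.
Test each divisor d:
195^1 ≡ 195 (mod 383)
195^2 ≡ 108 (mod 383)
195^191 ≡ 1 (mod 383) ✓
Therefore the multiplicative order of 195 modulo 383 is 191.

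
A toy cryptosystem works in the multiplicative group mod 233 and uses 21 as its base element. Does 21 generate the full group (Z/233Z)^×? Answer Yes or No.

Yes

φ(233) = 233 − 1 = 232 = 2^3 · 29.
It suffices to check that the order of 21 is not a proper divisor of 232: compute 21^(232/q) for q ∈ {2, 29}.
21^116 ≡ 232 (mod 233)  [q = 2: ≢ 1 ✓]
21^8 ≡ 117 (mod 233)  [q = 29: ≢ 1 ✓]
All checks pass, so 21 has order 232 and is a primitive root modulo 233.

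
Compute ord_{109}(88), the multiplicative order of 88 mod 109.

The order of 88 must divide φ(109) = 109 − 1 = 108 = 2^2 · 3^3.
Divisors of 108: 1, 2, 3, 4, 6, 9, 12, 18, 27, 36, 54, 108.
Check 88^d mod 109 for each divisor in increasing order:
88^1 ≡ 88 (mod 109)
88^2 ≡ 5 (mod 109)
88^3 ≡ 4 (mod 109)
88^4 ≡ 25 (mod 109)
88^6 ≡ 16 (mod 109)
88^9 ≡ 64 (mod 109)
88^12 ≡ 38 (mod 109)
88^18 ≡ 63 (mod 109)
88^27 ≡ 108 (mod 109)
88^36 ≡ 45 (mod 109)
88^54 ≡ 1 (mod 109) ✓
Hence ord(88) = 54.

54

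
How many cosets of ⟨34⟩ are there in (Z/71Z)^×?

5

The order of 34 must divide φ(71) = 71 − 1 = 70 = 2 · 5 · 7.
Divisors of 70: 1, 2, 5, 7, 10, 14, 35, 70.
Evaluate successive powers at the divisors of 70:
34^1 ≡ 34 (mod 71)
34^2 ≡ 20 (mod 71)
34^5 ≡ 39 (mod 71)
34^7 ≡ 70 (mod 71)
34^10 ≡ 30 (mod 71)
34^14 ≡ 1 (mod 71) ✓
So ord_71(34) = 14, hence |⟨34⟩| = 14.
[(Z/71Z)^× : ⟨34⟩] = 70/14 = 5.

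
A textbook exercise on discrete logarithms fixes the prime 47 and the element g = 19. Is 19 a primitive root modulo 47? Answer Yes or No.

φ(47) = 47 − 1 = 46 = 2 · 23.
Test 19^(46/q) mod 47 for each prime factor q of 46:
19^23 ≡ 46 (mod 47)  [q = 2: ≢ 1 ✓]
19^2 ≡ 32 (mod 47)  [q = 23: ≢ 1 ✓]
Every test exponent gives a nontrivial residue, hence 19 generates the full group.

Yes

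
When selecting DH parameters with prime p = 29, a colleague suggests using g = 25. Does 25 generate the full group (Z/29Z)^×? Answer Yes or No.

φ(29) = 29 − 1 = 28 = 2^2 · 7.
25 is a primitive root mod 29 iff 25^(φ(29)/q) ≢ 1 for every prime q | φ(29), i.e. q ∈ {2, 7}.
25^14 ≡ 1 (mod 29)  [q = 2: ≡ 1 ✗]
25^4 ≡ 24 (mod 29)  [q = 7: ≢ 1 ✓]
25^14 ≡ 1 shows ord(25) | 14, strictly less than φ(29); not a primitive root.

No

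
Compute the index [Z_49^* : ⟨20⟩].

3

The order of 20 must divide φ(49) = φ(7^2) = 7·(7−1) = 42 = 2 · 3 · 7.
Divisors of 42: 1, 2, 3, 6, 7, 14, 21, 42.
Check 20^d mod 49 for each divisor in increasing order:
20^1 ≡ 20 (mod 49)
20^2 ≡ 8 (mod 49)
20^3 ≡ 13 (mod 49)
20^6 ≡ 22 (mod 49)
20^7 ≡ 48 (mod 49)
20^14 ≡ 1 (mod 49) ✓
The order of 20 is 14, so the subgroup it generates has 14 elements.
The index is φ(49) / ord(20) = 42 / 14 = 3.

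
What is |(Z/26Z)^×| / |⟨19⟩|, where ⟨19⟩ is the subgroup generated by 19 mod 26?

1

Since 19 ∈ (Z/26Z)^×, its order divides φ(26) = φ(2)·φ(13) = 1·12 = 12 = 2^2 · 3.
Divisors of 12: 1, 2, 3, 4, 6, 12.
Check 19^d mod 26 for each divisor in increasing order:
19^1 ≡ 19
19^2 ≡ 23
19^3 ≡ 21
19^4 ≡ 9
19^6 ≡ 25
19^12 ≡ 1
Thus |⟨19⟩| = ord(19) = 12.
The index is φ(26) / ord(19) = 12 / 12 = 1.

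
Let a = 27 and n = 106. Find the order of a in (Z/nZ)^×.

The order of 27 must divide φ(106) = φ(2)·φ(53) = 1·52 = 52 = 2^2 · 13.
Divisors of 52: 1, 2, 4, 13, 26, 52.
Check 27^d mod 106 for each divisor in increasing order:
27^1 ≡ 27 (mod 106)
27^2 ≡ 93 (mod 106)
27^4 ≡ 63 (mod 106)
27^13 ≡ 23 (mod 106)
27^26 ≡ 105 (mod 106)
27^52 ≡ 1 (mod 106) ✓
The smallest such exponent is 52, so the order of 27 is 52.

52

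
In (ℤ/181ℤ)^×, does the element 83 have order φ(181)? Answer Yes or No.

φ(181) = 181 − 1 = 180 = 2^2 · 3^2 · 5.
Test 83^(180/q) mod 181 for each prime factor q of 180:
83^90 ≡ 180 (mod 181)  [q = 2: ≢ 1 ✓]
83^60 ≡ 48 (mod 181)  [q = 3: ≢ 1 ✓]
83^36 ≡ 59 (mod 181)  [q = 5: ≢ 1 ✓]
Every test exponent gives a nontrivial residue, hence 83 generates the full group.

Yes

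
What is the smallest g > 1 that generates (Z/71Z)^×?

7

φ(71) = 71 − 1 = 70 = 2 · 5 · 7.
Test candidates g = 2, 3, … against the prime factors q ∈ {2, 5, 7} of φ(71): g is a generator iff g^(70/q) ≢ 1 for every such q.
g = 2: 2^35 ≡ 1 — hits 1, so not a primitive root.
g = 3: 3^35 ≡ 1 — hits 1, so not a primitive root.
g = 4: 4^35 ≡ 1 — hits 1, so not a primitive root.
g = 5: 5^35 ≡ 1 — hits 1, so not a primitive root.
g = 6: 6^35 ≡ 1 — hits 1, so not a primitive root.
g = 7: 7^35 ≡ 70; 7^14 ≡ 54; 7^10 ≡ 45 — none is 1, so 7 is a primitive root.
So 7 is the smallest generator of (Z/71Z)^×.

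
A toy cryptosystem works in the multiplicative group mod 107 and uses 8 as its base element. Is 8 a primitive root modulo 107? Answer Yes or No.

Yes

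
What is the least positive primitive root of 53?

2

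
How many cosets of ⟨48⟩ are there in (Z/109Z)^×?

ord(48) | φ(109) = 109 − 1 = 108 = 2^2 · 3^3.
Divisors of 108: 1, 2, 3, 4, 6, 9, 12, 18, 27, 36, 54, 108.
Test each divisor d:
48^1 ≡ 48 (mod 109)
48^2 ≡ 15 (mod 109)
48^3 ≡ 66 (mod 109)
48^4 ≡ 7 (mod 109)
48^6 ≡ 105 (mod 109)
48^9 ≡ 63 (mod 109)
48^12 ≡ 16 (mod 109)
48^18 ≡ 45 (mod 109)
48^27 ≡ 1 (mod 109) ✓
Thus |⟨48⟩| = ord(48) = 27.
[(Z/109Z)^× : ⟨48⟩] = 108/27 = 4.

4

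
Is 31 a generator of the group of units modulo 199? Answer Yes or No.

No

φ(199) = 199 − 1 = 198 = 2 · 3^2 · 11.
It suffices to check that the order of 31 is not a proper divisor of 198: compute 31^(198/q) for q ∈ {2, 3, 11}.
31^99 ≡ 1 (mod 199)  [q = 2: ≡ 1 ✗]
31^66 ≡ 92 (mod 199)  [q = 3: ≢ 1 ✓]
31^18 ≡ 121 (mod 199)  [q = 11: ≢ 1 ✓]
Since 31^99 ≡ 1, the order of 31 divides 99 < 198, so 31 is not a primitive root.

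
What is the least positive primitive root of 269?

2

φ(269) = 269 − 1 = 268 = 2^2 · 67.
g is a primitive root iff g^(268/q) ≢ 1 (mod 269) for each prime q ∈ {2, 67}.
g = 2: 2^134 ≡ 268; 2^4 ≡ 16 — none is 1, so 2 is a primitive root.
So 2 is the smallest generator of (Z/269Z)^×.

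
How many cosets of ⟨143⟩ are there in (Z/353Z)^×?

1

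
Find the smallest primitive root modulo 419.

φ(419) = 419 − 1 = 418 = 2 · 11 · 19.
Test candidates g = 2, 3, … against the prime factors q ∈ {2, 11, 19} of φ(419): g is a generator iff g^(418/q) ≢ 1 for every such q.
g = 2: 2^209 ≡ 418; 2^38 ≡ 334; 2^22 ≡ 114 — none is 1, so 2 is a primitive root.
Hence the least primitive root of 419 is 2.

2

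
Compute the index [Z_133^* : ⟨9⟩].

By Lagrange's theorem, ord_133(9) divides φ(133) = φ(7·19) = (7−1)·(19−1) = 6·18 = 108 = 2^2 · 3^3.
Divisors of 108: 1, 2, 3, 4, 6, 9, 12, 18, 27, 36, 54, 108.
Evaluate successive powers at the divisors of 108:
9^1 ≡ 9
9^2 ≡ 81
9^3 ≡ 64
9^4 ≡ 44
9^6 ≡ 106
9^9 ≡ 1
Thus |⟨9⟩| = ord(9) = 9.
Index = |(Z/133Z)^×| / |⟨9⟩| = 108 / 9 = 12.

12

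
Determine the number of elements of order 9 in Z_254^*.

6

φ(254) = φ(2)·φ(127) = 1·126 = 126 = 2 · 3^2 · 7.
(Z/254Z)^× is cyclic (|G| = 126); a cyclic group of order m has exactly φ(d) elements of each order d | m, and none otherwise.
9 = 3^2 divides 126, and φ(9) = 6.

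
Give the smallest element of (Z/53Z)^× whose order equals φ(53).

2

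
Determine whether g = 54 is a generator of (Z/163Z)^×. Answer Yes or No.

No

φ(163) = 163 − 1 = 162 = 2 · 3^4.
It suffices to check that the order of 54 is not a proper divisor of 162: compute 54^(162/q) for q ∈ {2, 3}.
54^81 ≡ 1 (mod 163)  [q = 2: ≡ 1 ✗]
54^54 ≡ 104 (mod 163)  [q = 3: ≢ 1 ✓]
54^81 ≡ 1 shows ord(54) | 81, strictly less than φ(163); not a primitive root.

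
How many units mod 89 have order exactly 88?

φ(89) = 89 − 1 = 88 = 2^3 · 11.
Since (Z/89Z)^× is cyclic of order 88, the number of elements of order d is φ(d) when d | 88 and 0 otherwise.
88 = 2^3 · 11 divides 88, and φ(88) = 40.

40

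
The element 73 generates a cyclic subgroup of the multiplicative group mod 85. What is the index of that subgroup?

4

By Lagrange's theorem, ord_85(73) divides φ(85) = φ(5·17) = (5−1)·(17−1) = 4·16 = 64 = 2^6.
Divisors of 64: 1, 2, 4, 8, 16, 32, 64.
Compute 73^d (mod 85) for the divisors d until we hit 1:
73^1 ≡ 73
73^2 ≡ 59
73^4 ≡ 81
73^8 ≡ 16
73^16 ≡ 1
Thus |⟨73⟩| = ord(73) = 16.
Index = |(Z/85Z)^×| / |⟨73⟩| = 64 / 16 = 4.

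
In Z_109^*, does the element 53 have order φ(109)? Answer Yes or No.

φ(109) = 109 − 1 = 108 = 2^2 · 3^3.
53 is a primitive root mod 109 iff 53^(φ(109)/q) ≢ 1 for every prime q | φ(109), i.e. q ∈ {2, 3}.
53^54 ≡ 108 (mod 109)  [q = 2: ≢ 1 ✓]
53^36 ≡ 63 (mod 109)  [q = 3: ≢ 1 ✓]
None equal 1, so ord_109(53) = 108: 53 is a primitive root.

Yes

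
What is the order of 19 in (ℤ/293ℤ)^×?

The order of 19 must divide φ(293) = 293 − 1 = 292 = 2^2 · 73.
Divisors of 292: 1, 2, 4, 73, 146, 292.
Test each divisor d:
19^1 ≡ 19
19^2 ≡ 68
19^4 ≡ 229
19^73 ≡ 155
19^146 ≡ 292
19^292 ≡ 1
So ord_293(19) = 292.

292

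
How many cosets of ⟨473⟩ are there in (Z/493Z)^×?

4

The order of 473 must divide φ(493) = φ(17·29) = (17−1)·(29−1) = 16·28 = 448 = 2^6 · 7.
Divisors of 448: 1, 2, 4, 7, 8, 14, 16, 28, 32, 56, 64, 112, 224, 448.
Test each divisor d:
473^1 ≡ 473 (mod 493)
473^2 ≡ 400 (mod 493)
473^4 ≡ 268 (mod 493)
473^7 ≡ 57 (mod 493)
473^8 ≡ 339 (mod 493)
473^14 ≡ 291 (mod 493)
473^16 ≡ 52 (mod 493)
473^28 ≡ 378 (mod 493)
473^32 ≡ 239 (mod 493)
473^56 ≡ 407 (mod 493)
473^64 ≡ 426 (mod 493)
473^112 ≡ 1 (mod 493) ✓
The order of 473 is 112, so the subgroup it generates has 112 elements.
[(Z/493Z)^× : ⟨473⟩] = 448/112 = 4.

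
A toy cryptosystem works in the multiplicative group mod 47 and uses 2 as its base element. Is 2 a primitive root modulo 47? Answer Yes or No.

φ(47) = 47 − 1 = 46 = 2 · 23.
It suffices to check that the order of 2 is not a proper divisor of 46: compute 2^(46/q) for q ∈ {2, 23}.
2^23 ≡ 1 (mod 47)  [q = 2: ≡ 1 ✗]
2^2 ≡ 4 (mod 47)  [q = 23: ≢ 1 ✓]
Since 2^23 ≡ 1, the order of 2 divides 23 < 46, so 2 is not a primitive root.

No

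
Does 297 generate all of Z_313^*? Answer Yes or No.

No

φ(313) = 313 − 1 = 312 = 2^3 · 3 · 13.
297 is a primitive root mod 313 iff 297^(φ(313)/q) ≢ 1 for every prime q | φ(313), i.e. q ∈ {2, 3, 13}.
297^156 ≡ 1 (mod 313)  [q = 2: ≡ 1 ✗]
297^104 ≡ 214 (mod 313)  [q = 3: ≢ 1 ✓]
297^24 ≡ 150 (mod 313)  [q = 13: ≢ 1 ✓]
297^156 ≡ 1 shows ord(297) | 156, strictly less than φ(313); not a primitive root.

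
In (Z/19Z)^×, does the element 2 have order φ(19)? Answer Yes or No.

Yes

φ(19) = 19 − 1 = 18 = 2 · 3^2.
Test 2^(18/q) mod 19 for each prime factor q of 18:
2^9 ≡ 18 (mod 19)  [q = 2: ≢ 1 ✓]
2^6 ≡ 7 (mod 19)  [q = 3: ≢ 1 ✓]
All checks pass, so 2 has order 18 and is a primitive root modulo 19.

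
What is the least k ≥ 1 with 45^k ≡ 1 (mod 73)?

72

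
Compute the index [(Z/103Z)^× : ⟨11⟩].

The order of 11 must divide φ(103) = 103 − 1 = 102 = 2 · 3 · 17.
Divisors of 102: 1, 2, 3, 6, 17, 34, 51, 102.
Test each divisor d:
11^1 ≡ 11 (mod 103)
11^2 ≡ 18 (mod 103)
11^3 ≡ 95 (mod 103)
11^6 ≡ 64 (mod 103)
11^17 ≡ 57 (mod 103)
11^34 ≡ 56 (mod 103)
11^51 ≡ 102 (mod 103)
11^102 ≡ 1 (mod 103) ✓
Thus |⟨11⟩| = ord(11) = 102.
[(Z/103Z)^× : ⟨11⟩] = 102/102 = 1.

1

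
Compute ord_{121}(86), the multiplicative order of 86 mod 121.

55

Since 86 ∈ (Z/121Z)^×, its order divides φ(121) = φ(11^2) = 11·(11−1) = 110 = 2 · 5 · 11.
Divisors of 110: 1, 2, 5, 10, 11, 22, 55, 110.
Evaluate successive powers at the divisors of 110:
86^1 ≡ 86 (mod 121)
86^2 ≡ 15 (mod 121)
86^5 ≡ 111 (mod 121)
86^10 ≡ 100 (mod 121)
86^11 ≡ 9 (mod 121)
86^22 ≡ 81 (mod 121)
86^55 ≡ 1 (mod 121) ✓
So ord_121(86) = 55.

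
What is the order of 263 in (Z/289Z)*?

136

By Lagrange's theorem, ord_289(263) divides φ(289) = φ(17^2) = 17·(17−1) = 272 = 2^4 · 17.
Divisors of 272: 1, 2, 4, 8, 16, 17, 34, 68, 136, 272.
Check 263^d mod 289 for each divisor in increasing order:
263^1 ≡ 263 (mod 289)
263^2 ≡ 98 (mod 289)
263^4 ≡ 67 (mod 289)
263^8 ≡ 154 (mod 289)
263^16 ≡ 18 (mod 289)
263^17 ≡ 110 (mod 289)
263^34 ≡ 251 (mod 289)
263^68 ≡ 288 (mod 289)
263^136 ≡ 1 (mod 289) ✓
Hence ord(263) = 136.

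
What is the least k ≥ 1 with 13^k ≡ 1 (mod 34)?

By Lagrange's theorem, ord_34(13) divides φ(34) = φ(2)·φ(17) = 1·16 = 16 = 2^4.
Divisors of 16: 1, 2, 4, 8, 16.
Compute 13^d (mod 34) for the divisors d until we hit 1:
13^1 ≡ 13
13^2 ≡ 33
13^4 ≡ 1
The smallest such exponent is 4, so the order of 13 is 4.

4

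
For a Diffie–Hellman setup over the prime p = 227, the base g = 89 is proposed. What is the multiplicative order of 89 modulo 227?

113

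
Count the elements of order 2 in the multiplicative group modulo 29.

1

φ(29) = 29 − 1 = 28 = 2^2 · 7.
(Z/29Z)^× is cyclic (|G| = 28); a cyclic group of order m has exactly φ(d) elements of each order d | m, and none otherwise.
2 | 28, and φ(2) = 2 − 1 = 1.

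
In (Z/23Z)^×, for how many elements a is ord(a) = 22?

10

φ(23) = 23 − 1 = 22 = 2 · 11.
Since (Z/23Z)^× is cyclic of order 22, the number of elements of order d is φ(d) when d | 22 and 0 otherwise.
22 = 2 · 11 divides 22, and φ(22) = 10.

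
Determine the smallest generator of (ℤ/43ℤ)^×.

3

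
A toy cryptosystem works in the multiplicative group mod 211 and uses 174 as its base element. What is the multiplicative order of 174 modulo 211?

210

By Lagrange's theorem, ord_211(174) divides φ(211) = 211 − 1 = 210 = 2 · 3 · 5 · 7.
Divisors of 210: 1, 2, 3, 5, 6, 7, 10, 14, 15, 21, 30, 35, 42, 70, 105, 210.
Evaluate successive powers at the divisors of 210:
174^1 ≡ 174
174^2 ≡ 103
174^3 ≡ 198
174^5 ≡ 138
174^6 ≡ 169
174^7 ≡ 77
174^10 ≡ 54
174^14 ≡ 21
174^15 ≡ 67
174^21 ≡ 140
174^30 ≡ 58
174^35 ≡ 197
174^42 ≡ 188
174^70 ≡ 196
174^105 ≡ 210
174^210 ≡ 1
So ord_211(174) = 210.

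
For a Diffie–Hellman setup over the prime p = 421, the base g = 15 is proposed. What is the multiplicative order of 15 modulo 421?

By Lagrange's theorem, ord_421(15) divides φ(421) = 421 − 1 = 420 = 2^2 · 3 · 5 · 7.
Divisors of 420: 1, 2, 3, 4, 5, 6, 7, 10, 12, 14, 15, 20, 21, 28, 30, 35, 42, 60, 70, 84, 105, 140, 210, 420.
Evaluate successive powers at the divisors of 420:
15^1 ≡ 15 (mod 421)
15^2 ≡ 225 (mod 421)
15^3 ≡ 7 (mod 421)
15^4 ≡ 105 (mod 421)
15^5 ≡ 312 (mod 421)
15^6 ≡ 49 (mod 421)
15^7 ≡ 314 (mod 421)
15^10 ≡ 93 (mod 421)
15^12 ≡ 296 (mod 421)
15^14 ≡ 82 (mod 421)
15^15 ≡ 388 (mod 421)
15^20 ≡ 229 (mod 421)
15^21 ≡ 67 (mod 421)
15^28 ≡ 409 (mod 421)
15^30 ≡ 247 (mod 421)
15^35 ≡ 21 (mod 421)
15^42 ≡ 279 (mod 421)
15^60 ≡ 385 (mod 421)
15^70 ≡ 20 (mod 421)
15^84 ≡ 377 (mod 421)
15^105 ≡ 420 (mod 421)
15^140 ≡ 400 (mod 421)
15^210 ≡ 1 (mod 421) ✓
Hence ord(15) = 210.

210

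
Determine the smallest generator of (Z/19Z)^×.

2

φ(19) = 19 − 1 = 18 = 2 · 3^2.
g is a primitive root iff g^(18/q) ≢ 1 (mod 19) for each prime q ∈ {2, 3}.
g = 2: 2^9 ≡ 18; 2^6 ≡ 7 — none is 1, so 2 is a primitive root.
Hence the least primitive root of 19 is 2.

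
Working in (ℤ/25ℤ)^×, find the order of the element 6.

5

The order of 6 must divide φ(25) = φ(5^2) = 5·(5−1) = 20 = 2^2 · 5.
Divisors of 20: 1, 2, 4, 5, 10, 20.
Check 6^d mod 25 for each divisor in increasing order:
6^1 ≡ 6
6^2 ≡ 11
6^4 ≡ 21
6^5 ≡ 1
So ord_25(6) = 5.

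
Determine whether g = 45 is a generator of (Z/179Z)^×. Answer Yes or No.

No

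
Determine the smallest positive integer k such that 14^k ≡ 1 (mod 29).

28

The order of 14 must divide φ(29) = 29 − 1 = 28 = 2^2 · 7.
Divisors of 28: 1, 2, 4, 7, 14, 28.
Test each divisor d:
14^1 ≡ 14
14^2 ≡ 22
14^4 ≡ 20
14^7 ≡ 12
14^14 ≡ 28
14^28 ≡ 1
Hence ord(14) = 28.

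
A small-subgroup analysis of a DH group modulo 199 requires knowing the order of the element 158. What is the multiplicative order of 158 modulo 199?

ord(158) | φ(199) = 199 − 1 = 198 = 2 · 3^2 · 11.
Divisors of 198: 1, 2, 3, 6, 9, 11, 18, 22, 33, 66, 99, 198.
Test each divisor d:
158^1 ≡ 158 (mod 199)
158^2 ≡ 89 (mod 199)
158^3 ≡ 132 (mod 199)
158^6 ≡ 111 (mod 199)
158^9 ≡ 125 (mod 199)
158^11 ≡ 180 (mod 199)
158^18 ≡ 103 (mod 199)
158^22 ≡ 162 (mod 199)
158^33 ≡ 106 (mod 199)
158^66 ≡ 92 (mod 199)
158^99 ≡ 1 (mod 199) ✓
The smallest such exponent is 99, so the order of 158 is 99.

99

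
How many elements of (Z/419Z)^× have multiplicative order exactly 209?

180

φ(419) = 419 − 1 = 418 = 2 · 11 · 19.
In a cyclic group of order 418, there are φ(d) elements of order d for each divisor d of 418, and zero for non-divisors.
209 = 11 · 19 divides 418, and φ(209) = 180.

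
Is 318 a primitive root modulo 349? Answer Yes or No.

No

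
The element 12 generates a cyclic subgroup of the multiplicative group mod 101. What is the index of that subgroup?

1

ord(12) | φ(101) = 101 − 1 = 100 = 2^2 · 5^2.
Divisors of 100: 1, 2, 4, 5, 10, 20, 25, 50, 100.
Test each divisor d:
12^1 ≡ 12 (mod 101)
12^2 ≡ 43 (mod 101)
12^4 ≡ 31 (mod 101)
12^5 ≡ 69 (mod 101)
12^10 ≡ 14 (mod 101)
12^20 ≡ 95 (mod 101)
12^25 ≡ 91 (mod 101)
12^50 ≡ 100 (mod 101)
12^100 ≡ 1 (mod 101) ✓
So ord_101(12) = 100, hence |⟨12⟩| = 100.
[(Z/101Z)^× : ⟨12⟩] = 100/100 = 1.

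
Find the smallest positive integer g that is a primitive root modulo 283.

φ(283) = 283 − 1 = 282 = 2 · 3 · 47.
g is a primitive root iff g^(282/q) ≢ 1 (mod 283) for each prime q ∈ {2, 3, 47}.
g = 2: 2^141 ≡ 282; 2^94 ≡ 1 — hits 1, so not a primitive root.
g = 3: 3^141 ≡ 282; 3^94 ≡ 238; 3^6 ≡ 163 — none is 1, so 3 is a primitive root.
So 3 is the smallest generator of (Z/283Z)^×.

3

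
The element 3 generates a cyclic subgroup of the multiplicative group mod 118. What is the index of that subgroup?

2

The order of 3 must divide φ(118) = φ(2)·φ(59) = 1·58 = 58 = 2 · 29.
Divisors of 58: 1, 2, 29, 58.
Test each divisor d:
3^1 ≡ 3 (mod 118)
3^2 ≡ 9 (mod 118)
3^29 ≡ 1 (mod 118) ✓
So ord_118(3) = 29, hence |⟨3⟩| = 29.
Index = |(Z/118Z)^×| / |⟨3⟩| = 58 / 29 = 2.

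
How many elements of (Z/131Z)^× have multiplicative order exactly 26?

φ(131) = 131 − 1 = 130 = 2 · 5 · 13.
(Z/131Z)^× is cyclic (|G| = 130); a cyclic group of order m has exactly φ(d) elements of each order d | m, and none otherwise.
26 = 2 · 13 divides 130, and φ(26) = 12.

12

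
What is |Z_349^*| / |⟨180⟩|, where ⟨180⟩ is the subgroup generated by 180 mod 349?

Since 180 ∈ (Z/349Z)^×, its order divides φ(349) = 349 − 1 = 348 = 2^2 · 3 · 29.
Divisors of 348: 1, 2, 3, 4, 6, 12, 29, 58, 87, 116, 174, 348.
Evaluate successive powers at the divisors of 348:
180^1 ≡ 180 (mod 349)
180^2 ≡ 292 (mod 349)
180^3 ≡ 210 (mod 349)
180^4 ≡ 108 (mod 349)
180^6 ≡ 126 (mod 349)
180^12 ≡ 171 (mod 349)
180^29 ≡ 122 (mod 349)
180^58 ≡ 226 (mod 349)
180^87 ≡ 1 (mod 349) ✓
Thus |⟨180⟩| = ord(180) = 87.
[(Z/349Z)^× : ⟨180⟩] = 348/87 = 4.

4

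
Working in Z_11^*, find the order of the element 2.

The order of 2 must divide φ(11) = 11 − 1 = 10 = 2 · 5.
Divisors of 10: 1, 2, 5, 10.
Check 2^d mod 11 for each divisor in increasing order:
2^1 ≡ 2 (mod 11)
2^2 ≡ 4 (mod 11)
2^5 ≡ 10 (mod 11)
2^10 ≡ 1 (mod 11) ✓
Hence ord(2) = 10.

10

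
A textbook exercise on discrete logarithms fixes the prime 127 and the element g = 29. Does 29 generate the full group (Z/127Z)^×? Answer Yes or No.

φ(127) = 127 − 1 = 126 = 2 · 3^2 · 7.
Test 29^(126/q) mod 127 for each prime factor q of 126:
29^63 ≡ 126 (mod 127)  [q = 2: ≢ 1 ✓]
29^42 ≡ 19 (mod 127)  [q = 3: ≢ 1 ✓]
29^18 ≡ 4 (mod 127)  [q = 7: ≢ 1 ✓]
All checks pass, so 29 has order 126 and is a primitive root modulo 127.

Yes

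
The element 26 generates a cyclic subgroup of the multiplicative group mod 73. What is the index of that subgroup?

1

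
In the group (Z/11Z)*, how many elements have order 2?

φ(11) = 11 − 1 = 10 = 2 · 5.
In a cyclic group of order 10, there are φ(d) elements of order d for each divisor d of 10, and zero for non-divisors.
2 | 10, and φ(2) = 2 − 1 = 1.

1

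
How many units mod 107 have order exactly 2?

φ(107) = 107 − 1 = 106 = 2 · 53.
(Z/107Z)^× is cyclic (|G| = 106); a cyclic group of order m has exactly φ(d) elements of each order d | m, and none otherwise.
2 | 106, and φ(2) = 2 − 1 = 1.

1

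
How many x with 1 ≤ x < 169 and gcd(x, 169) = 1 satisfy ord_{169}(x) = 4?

φ(169) = φ(13^2) = 13·(13−1) = 156 = 2^2 · 3 · 13.
In a cyclic group of order 156, there are φ(d) elements of order d for each divisor d of 156, and zero for non-divisors.
4 = 2^2 divides 156, and φ(4) = 2.

2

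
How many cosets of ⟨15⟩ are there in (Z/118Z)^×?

ord(15) | φ(118) = φ(2)·φ(59) = 1·58 = 58 = 2 · 29.
Divisors of 58: 1, 2, 29, 58.
Test each divisor d:
15^1 ≡ 15 (mod 118)
15^2 ≡ 107 (mod 118)
15^29 ≡ 1 (mod 118) ✓
So ord_118(15) = 29, hence |⟨15⟩| = 29.
[(Z/118Z)^× : ⟨15⟩] = 58/29 = 2.

2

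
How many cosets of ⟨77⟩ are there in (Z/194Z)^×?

3

By Lagrange's theorem, ord_194(77) divides φ(194) = φ(2)·φ(97) = 1·96 = 96 = 2^5 · 3.
Divisors of 96: 1, 2, 3, 4, 6, 8, 12, 16, 24, 32, 48, 96.
Check 77^d mod 194 for each divisor in increasing order:
77^1 ≡ 77 (mod 194)
77^2 ≡ 109 (mod 194)
77^3 ≡ 51 (mod 194)
77^4 ≡ 47 (mod 194)
77^6 ≡ 79 (mod 194)
77^8 ≡ 75 (mod 194)
77^12 ≡ 33 (mod 194)
77^16 ≡ 193 (mod 194)
77^24 ≡ 119 (mod 194)
77^32 ≡ 1 (mod 194) ✓
So ord_194(77) = 32, hence |⟨77⟩| = 32.
Index = |(Z/194Z)^×| / |⟨77⟩| = 96 / 32 = 3.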